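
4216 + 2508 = 6724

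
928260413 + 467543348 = 1395803761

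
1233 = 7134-5901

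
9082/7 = 1297+3/7 ≈ 1297.43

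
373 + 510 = 883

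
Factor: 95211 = 3^2 * 71^1 * 149^1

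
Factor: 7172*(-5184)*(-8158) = 2^9*3^4*11^1*163^1*4079^1 = 303311568384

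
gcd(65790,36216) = 18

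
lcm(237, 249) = 19671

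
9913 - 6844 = 3069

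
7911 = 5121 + 2790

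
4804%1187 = 56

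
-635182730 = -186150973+-449031757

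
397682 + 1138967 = 1536649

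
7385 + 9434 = 16819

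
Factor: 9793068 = 2^2*3^1*29^1*107^1*263^1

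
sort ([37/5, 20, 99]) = [37/5, 20, 99]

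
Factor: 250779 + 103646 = 5^2 * 14177^1 = 354425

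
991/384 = 2 + 223/384 ≈ 2.58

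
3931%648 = 43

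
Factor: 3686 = 2^1 * 19^1 * 97^1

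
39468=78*506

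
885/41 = 21 + 24/41 ≈ 21.59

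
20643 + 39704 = 60347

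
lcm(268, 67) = 268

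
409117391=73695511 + 335421880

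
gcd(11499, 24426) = 3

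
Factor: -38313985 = -1 * 5^1 * 31^1 * 151^1 * 1637^1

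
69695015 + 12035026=81730041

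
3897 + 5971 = 9868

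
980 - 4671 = -3691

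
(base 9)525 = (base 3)120212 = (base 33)cw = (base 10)428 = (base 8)654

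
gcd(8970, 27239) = 1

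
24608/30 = 12304/15 ≈ 820.27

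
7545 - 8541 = -996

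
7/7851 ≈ 0.000892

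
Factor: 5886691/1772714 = 2^(-1)*59^(-1)*83^(-1)*181^(-1)*5886691^1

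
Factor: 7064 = 2^3*883^1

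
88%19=12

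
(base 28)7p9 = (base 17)1479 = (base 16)1835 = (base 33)5mq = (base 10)6197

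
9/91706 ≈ 0.0000981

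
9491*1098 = 10421118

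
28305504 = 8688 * 3258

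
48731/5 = 9746 + 1/5 = 9746.20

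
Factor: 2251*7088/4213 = 2^4*11^(-1)*383^(-1)*443^1*2251^1 = 15955088/4213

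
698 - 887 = -189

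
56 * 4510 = 252560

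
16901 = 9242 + 7659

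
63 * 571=35973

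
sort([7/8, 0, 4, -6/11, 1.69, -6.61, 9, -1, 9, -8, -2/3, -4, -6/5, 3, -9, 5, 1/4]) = [-9, -8, -6.61, -4, -6/5, -1, -2/3, -6/11, 0, 1/4, 7/8, 1.69, 3, 4, 5, 9, 9]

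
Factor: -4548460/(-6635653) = 2^2*5^1*7^1*613^1*125201^(-1) = 85820/125201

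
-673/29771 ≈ -0.0226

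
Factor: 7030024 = 2^3 * 41^1 * 21433^1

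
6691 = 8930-2239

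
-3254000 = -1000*3254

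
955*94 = 89770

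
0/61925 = 0 = 0.00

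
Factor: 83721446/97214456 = 2^(-2) * 467^(-1) * 26021^(-1) * 41860723^1 = 41860723/48607228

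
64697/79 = 818 + 75/79 ≈ 818.95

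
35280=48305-13025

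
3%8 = 3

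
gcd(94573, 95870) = 1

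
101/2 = 50 + 1/2 = 50.50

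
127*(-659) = -83693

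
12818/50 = 6409/25 = 256.36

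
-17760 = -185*96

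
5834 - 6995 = -1161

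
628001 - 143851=484150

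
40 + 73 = 113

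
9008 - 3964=5044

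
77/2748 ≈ 0.0280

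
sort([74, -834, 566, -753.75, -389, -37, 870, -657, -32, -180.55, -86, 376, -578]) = [-834, -753.75, -657, -578, -389, -180.55, -86, -37, -32, 74, 376, 566, 870]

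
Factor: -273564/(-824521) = 2^2 * 3^3 * 17^1 * 47^(-1) * 53^(-1) * 149^1 * 331^(-1)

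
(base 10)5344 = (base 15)18b4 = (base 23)a28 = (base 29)6a8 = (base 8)12340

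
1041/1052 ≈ 0.990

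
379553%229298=150255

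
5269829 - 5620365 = -350536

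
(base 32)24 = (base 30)28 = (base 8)104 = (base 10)68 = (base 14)4c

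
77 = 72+5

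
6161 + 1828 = 7989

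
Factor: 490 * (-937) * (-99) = 2^1 * 3^2 * 5^1 * 7^2 * 11^1 * 937^1 = 45453870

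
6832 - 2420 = 4412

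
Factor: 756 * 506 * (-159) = -1 * 2^3 * 3^4 * 7^1 * 11^1 * 23^1 * 53^1 = -60823224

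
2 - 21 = -19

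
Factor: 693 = 3^2*7^1*11^1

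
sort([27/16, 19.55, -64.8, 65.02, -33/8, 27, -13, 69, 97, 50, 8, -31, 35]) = [-64.8, -31, -13, -33/8, 27/16, 8, 19.55, 27, 35, 50, 65.02, 69, 97]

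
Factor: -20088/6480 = -1*2^(-1)*5^(-1)*31^1 = -31/10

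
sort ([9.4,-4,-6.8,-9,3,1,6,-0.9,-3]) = [-9,-6.8,-4,-3,-0.9,1,3,6,9.4]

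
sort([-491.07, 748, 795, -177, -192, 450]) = [-491.07, -192, -177, 450, 748, 795]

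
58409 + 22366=80775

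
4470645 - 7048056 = -2577411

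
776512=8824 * 88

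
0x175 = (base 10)373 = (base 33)ba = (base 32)bl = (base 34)ax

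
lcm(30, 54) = 270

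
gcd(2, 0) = 2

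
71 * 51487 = 3655577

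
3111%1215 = 681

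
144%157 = 144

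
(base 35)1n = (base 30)1s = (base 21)2g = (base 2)111010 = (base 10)58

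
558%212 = 134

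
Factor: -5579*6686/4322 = -1*7^1*797^1*2161^(-1)*3343^1 = -18650597/2161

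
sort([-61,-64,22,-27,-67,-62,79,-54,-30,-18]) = [-67,-64,-62,-61,-54,-30,-27,-18,22,79]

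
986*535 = 527510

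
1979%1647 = 332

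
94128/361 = 260 + 268/361 ≈ 260.74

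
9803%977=33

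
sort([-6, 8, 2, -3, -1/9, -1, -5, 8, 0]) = [-6, -5, -3, -1, -1/9, 0, 2, 8, 8]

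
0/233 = 0 = 0.00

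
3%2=1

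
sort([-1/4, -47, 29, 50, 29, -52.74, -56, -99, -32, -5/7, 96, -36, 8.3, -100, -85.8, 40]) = [-100, -99, -85.8, -56, -52.74, -47, -36, -32, -5/7, -1/4, 8.3, 29, 29, 40, 50, 96]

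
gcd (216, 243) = 27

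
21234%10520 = 194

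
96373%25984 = 18421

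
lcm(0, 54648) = 0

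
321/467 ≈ 0.687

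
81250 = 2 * 40625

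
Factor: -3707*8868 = -1*2^2*3^1*11^1*337^1*739^1 = -32873676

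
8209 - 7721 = 488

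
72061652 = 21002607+51059045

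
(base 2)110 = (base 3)20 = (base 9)6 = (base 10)6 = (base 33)6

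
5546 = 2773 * 2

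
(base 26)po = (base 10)674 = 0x2a2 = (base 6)3042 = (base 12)482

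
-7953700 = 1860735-9814435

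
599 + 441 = 1040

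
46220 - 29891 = 16329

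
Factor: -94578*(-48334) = 2^2*3^1*11^2*13^3*1433^1 = 4571333052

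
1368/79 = 17+25/79 ≈ 17.32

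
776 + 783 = 1559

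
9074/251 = 36 + 38/251 ≈ 36.15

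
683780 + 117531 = 801311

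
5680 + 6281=11961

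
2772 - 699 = 2073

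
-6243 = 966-7209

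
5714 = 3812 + 1902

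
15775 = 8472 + 7303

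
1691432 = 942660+748772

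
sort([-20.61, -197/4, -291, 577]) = [-291, -197/4, -20.61, 577]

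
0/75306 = 0 = 0.00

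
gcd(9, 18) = 9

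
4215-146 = 4069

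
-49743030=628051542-677794572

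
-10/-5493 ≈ 0.00182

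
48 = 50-2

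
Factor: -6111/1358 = -1*2^(-1)*3^2 = -9/2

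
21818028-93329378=-71511350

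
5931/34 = 174 + 15/34 ≈ 174.44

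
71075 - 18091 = 52984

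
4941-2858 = 2083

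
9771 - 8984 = 787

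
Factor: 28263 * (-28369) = -1 * 3^1 * 11^1 * 2579^1 * 9421^1 = -801793047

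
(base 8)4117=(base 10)2127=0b100001001111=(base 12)1293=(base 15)96c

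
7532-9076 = -1544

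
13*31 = 403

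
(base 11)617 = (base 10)744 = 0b1011101000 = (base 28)qg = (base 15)349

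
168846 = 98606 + 70240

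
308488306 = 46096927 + 262391379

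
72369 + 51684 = 124053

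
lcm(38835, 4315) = 38835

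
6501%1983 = 552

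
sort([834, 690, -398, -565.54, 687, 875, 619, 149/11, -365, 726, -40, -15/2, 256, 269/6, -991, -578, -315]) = [-991, -578, -565.54, -398, -365, -315, -40, -15/2, 149/11, 269/6, 256, 619, 687, 690, 726, 834, 875]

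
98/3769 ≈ 0.0260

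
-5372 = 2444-7816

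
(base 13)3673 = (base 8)17023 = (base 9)11504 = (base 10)7699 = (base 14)2b3d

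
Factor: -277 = -1*277^1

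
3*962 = 2886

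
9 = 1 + 8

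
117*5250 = 614250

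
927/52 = 17 + 43/52 ≈ 17.83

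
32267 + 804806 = 837073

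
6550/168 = 3275/84 ≈ 38.99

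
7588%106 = 62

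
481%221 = 39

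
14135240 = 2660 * 5314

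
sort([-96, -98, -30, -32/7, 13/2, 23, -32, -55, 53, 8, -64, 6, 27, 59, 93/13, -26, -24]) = [-98, -96, -64, -55, -32, -30, -26, -24, -32/7, 6, 13/2, 93/13, 8, 23, 27, 53, 59]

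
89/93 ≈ 0.957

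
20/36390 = 2/3639 ≈ 0.000550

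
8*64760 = 518080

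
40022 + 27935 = 67957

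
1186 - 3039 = -1853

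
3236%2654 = 582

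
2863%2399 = 464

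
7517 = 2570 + 4947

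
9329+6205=15534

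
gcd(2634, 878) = 878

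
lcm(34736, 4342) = 34736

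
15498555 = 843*18385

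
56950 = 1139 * 50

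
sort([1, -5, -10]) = [-10, -5, 1]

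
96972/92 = 1054 + 1/23 ≈ 1054.04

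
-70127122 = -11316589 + -58810533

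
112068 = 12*9339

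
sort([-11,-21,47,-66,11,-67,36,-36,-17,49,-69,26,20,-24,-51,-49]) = [-69,-67,-66,-51,-49,-36,-24,-21,-17,-11,11,20,26,36,47,49]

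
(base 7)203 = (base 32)35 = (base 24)45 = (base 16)65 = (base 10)101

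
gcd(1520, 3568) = 16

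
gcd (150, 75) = 75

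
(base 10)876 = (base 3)1012110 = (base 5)12001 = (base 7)2361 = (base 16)36c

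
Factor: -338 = -1 * 2^1 * 13^2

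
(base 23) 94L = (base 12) 29A2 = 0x130A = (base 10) 4874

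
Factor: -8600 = -1 * 2^3 * 5^2 * 43^1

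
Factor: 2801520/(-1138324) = -1*2^2*3^3*5^1*11^(-1)*41^(-1)*631^(-1)*1297^1 = -700380/284581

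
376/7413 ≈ 0.0507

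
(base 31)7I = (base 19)C7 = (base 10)235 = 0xEB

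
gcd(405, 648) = 81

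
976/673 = 1 + 303/673 ≈ 1.45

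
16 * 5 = 80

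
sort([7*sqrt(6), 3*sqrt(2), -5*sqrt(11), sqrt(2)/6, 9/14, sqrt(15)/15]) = [-5*sqrt(11), sqrt(2)/6, sqrt(15)/15, 9/14, 3*sqrt(2), 7*sqrt(6)]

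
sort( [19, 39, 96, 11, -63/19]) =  [-63/19, 11, 19, 39, 96]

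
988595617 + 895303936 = 1883899553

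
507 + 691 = 1198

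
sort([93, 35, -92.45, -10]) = [-92.45, -10, 35, 93]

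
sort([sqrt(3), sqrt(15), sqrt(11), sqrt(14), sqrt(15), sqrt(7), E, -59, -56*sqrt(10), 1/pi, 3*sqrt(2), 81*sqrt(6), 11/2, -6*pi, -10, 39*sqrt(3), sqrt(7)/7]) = [-56*sqrt(10), -59, -6*pi, -10, 1/pi, sqrt(7)/7, sqrt(3), sqrt(7), E, sqrt(11), sqrt(14), sqrt(15), sqrt(15), 3*sqrt(2), 11/2, 39*sqrt(3), 81*sqrt(6)]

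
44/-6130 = -22/3065 ≈ -0.00718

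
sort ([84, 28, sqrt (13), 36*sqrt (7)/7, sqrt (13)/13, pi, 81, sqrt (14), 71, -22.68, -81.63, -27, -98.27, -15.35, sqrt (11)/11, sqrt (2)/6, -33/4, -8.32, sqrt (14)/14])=[-98.27, -81.63, -27, -22.68, -15.35, -8.32, -33/4, sqrt (2)/6, sqrt (14)/14, sqrt (13)/13, sqrt (11)/11, pi, sqrt (13), sqrt (14), 36*sqrt (7)/7, 28, 71, 81, 84]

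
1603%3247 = 1603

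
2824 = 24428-21604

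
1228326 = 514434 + 713892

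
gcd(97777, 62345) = 1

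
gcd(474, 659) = 1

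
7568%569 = 171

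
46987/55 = 854 + 17/55 ≈ 854.31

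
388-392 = -4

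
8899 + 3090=11989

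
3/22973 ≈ 0.000131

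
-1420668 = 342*(-4154)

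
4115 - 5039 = -924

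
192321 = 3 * 64107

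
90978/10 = 9097 + 4/5 = 9097.80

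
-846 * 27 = -22842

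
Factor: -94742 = -1*2^1*127^1*373^1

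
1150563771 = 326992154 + 823571617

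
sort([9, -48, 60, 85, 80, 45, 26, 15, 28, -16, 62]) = [-48, -16, 9, 15, 26, 28, 45, 60, 62, 80, 85]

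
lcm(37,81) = 2997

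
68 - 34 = 34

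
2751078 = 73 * 37686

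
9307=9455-148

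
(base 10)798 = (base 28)10e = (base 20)1ji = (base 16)31e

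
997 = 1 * 997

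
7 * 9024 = 63168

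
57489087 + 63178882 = 120667969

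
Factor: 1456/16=7^1*13^1=91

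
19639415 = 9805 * 2003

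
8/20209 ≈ 0.000396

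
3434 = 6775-3341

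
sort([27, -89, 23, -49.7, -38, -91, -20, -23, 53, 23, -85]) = [-91, -89, -85, -49.7, -38, -23, -20, 23, 23, 27, 53]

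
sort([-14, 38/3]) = [-14, 38/3]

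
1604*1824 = 2925696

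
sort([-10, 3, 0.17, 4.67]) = [-10, 0.17, 3, 4.67]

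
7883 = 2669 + 5214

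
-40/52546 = -20/26273 ≈ -0.000761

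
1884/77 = 24 + 36/77 ≈ 24.47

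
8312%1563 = 497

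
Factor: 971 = 971^1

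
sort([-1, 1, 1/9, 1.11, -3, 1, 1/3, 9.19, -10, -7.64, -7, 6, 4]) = [-10, -7.64, -7, -3, -1, 1/9, 1/3, 1, 1, 1.11, 4, 6, 9.19]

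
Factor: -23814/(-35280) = 2^(-3)*3^3*5^(-1) = 27/40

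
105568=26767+78801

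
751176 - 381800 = 369376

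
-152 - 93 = -245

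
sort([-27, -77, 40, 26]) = [-77, -27, 26, 40]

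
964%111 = 76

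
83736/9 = 9304 = 9304.00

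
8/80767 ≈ 0.0000991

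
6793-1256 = 5537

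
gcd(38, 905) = 1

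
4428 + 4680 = 9108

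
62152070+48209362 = 110361432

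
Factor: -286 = -1*2^1*11^1*13^1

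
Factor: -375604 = -1 * 2^2 * 93901^1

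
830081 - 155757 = 674324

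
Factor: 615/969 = 5^1*17^(-1)*19^(-1)*41^1 = 205/323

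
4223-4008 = 215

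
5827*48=279696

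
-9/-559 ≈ 0.0161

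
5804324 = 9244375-3440051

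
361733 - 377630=-15897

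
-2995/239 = -12 - 127/239 ≈ -12.53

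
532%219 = 94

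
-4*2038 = -8152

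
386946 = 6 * 64491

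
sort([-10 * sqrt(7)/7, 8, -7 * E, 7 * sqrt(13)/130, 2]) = [-7 * E, -10 * sqrt(7)/7, 7 * sqrt(13)/130, 2, 8]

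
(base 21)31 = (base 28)28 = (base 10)64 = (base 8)100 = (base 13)4c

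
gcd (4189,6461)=71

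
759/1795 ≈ 0.423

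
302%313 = 302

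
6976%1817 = 1525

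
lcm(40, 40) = 40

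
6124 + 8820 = 14944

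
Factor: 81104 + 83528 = 2^3*13^1*1583^1 = 164632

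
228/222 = 1 + 1/37 ≈ 1.03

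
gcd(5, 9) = 1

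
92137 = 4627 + 87510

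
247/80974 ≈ 0.00305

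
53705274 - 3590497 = 50114777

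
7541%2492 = 65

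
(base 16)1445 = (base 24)905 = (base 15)180e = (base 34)4gl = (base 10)5189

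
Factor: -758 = -1*2^1*379^1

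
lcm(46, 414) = 414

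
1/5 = 0.20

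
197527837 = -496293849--693821686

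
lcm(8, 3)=24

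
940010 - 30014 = 909996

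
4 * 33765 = 135060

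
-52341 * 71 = -3716211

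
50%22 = 6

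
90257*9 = 812313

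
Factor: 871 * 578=2^1 * 13^1 * 17^2 * 67^1=503438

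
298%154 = 144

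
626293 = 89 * 7037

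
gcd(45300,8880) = 60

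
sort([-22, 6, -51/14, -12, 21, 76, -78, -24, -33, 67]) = [-78, -33, -24, -22, -12, -51/14, 6, 21, 67, 76]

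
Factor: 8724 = 2^2*3^1*727^1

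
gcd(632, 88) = 8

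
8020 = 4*2005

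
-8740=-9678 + 938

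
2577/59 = 43+40/59 ≈ 43.68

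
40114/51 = 786 + 28/51 ≈ 786.55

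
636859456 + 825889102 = 1462748558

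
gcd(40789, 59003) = 7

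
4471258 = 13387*334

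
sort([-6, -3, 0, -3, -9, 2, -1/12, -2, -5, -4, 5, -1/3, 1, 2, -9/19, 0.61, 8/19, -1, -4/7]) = [-9, -6, -5, -4, -3, -3, -2, -1, -4/7, -9/19, -1/3, -1/12, 0, 8/19, 0.61, 1, 2, 2, 5]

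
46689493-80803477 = -34113984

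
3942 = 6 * 657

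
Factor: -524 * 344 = -1 * 2^5 * 43^1 * 131^1 = -180256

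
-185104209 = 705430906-890535115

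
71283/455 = 156 + 303/455 ≈ 156.67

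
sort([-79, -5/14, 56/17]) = [-79, -5/14, 56/17]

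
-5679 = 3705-9384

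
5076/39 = 1692/13≈130.15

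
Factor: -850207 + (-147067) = -1*2^1*101^1*4937^1 = -997274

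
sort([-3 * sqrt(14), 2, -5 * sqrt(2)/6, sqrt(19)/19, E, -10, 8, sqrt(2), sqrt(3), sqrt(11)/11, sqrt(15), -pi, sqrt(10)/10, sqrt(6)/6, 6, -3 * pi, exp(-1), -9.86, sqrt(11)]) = [-3 * sqrt(14), -10, -9.86, -3 * pi, -pi, -5 * sqrt(2)/6, sqrt(19)/19, sqrt(11)/11, sqrt(10)/10, exp(-1), sqrt(6)/6, sqrt(2), sqrt(3), 2, E, sqrt(11), sqrt(15), 6, 8]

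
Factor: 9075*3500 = 2^2*3^1*5^5*7^1*11^2 = 31762500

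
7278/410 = 17+154/205 ≈ 17.75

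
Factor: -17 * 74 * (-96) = 2^6 * 3^1 * 17^1 * 37^1 = 120768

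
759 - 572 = 187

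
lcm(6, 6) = 6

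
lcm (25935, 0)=0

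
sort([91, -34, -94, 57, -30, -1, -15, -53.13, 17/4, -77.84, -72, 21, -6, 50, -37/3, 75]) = [-94, -77.84, -72, -53.13, -34, -30, -15, -37/3, -6, -1, 17/4, 21, 50, 57, 75, 91]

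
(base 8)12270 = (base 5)132204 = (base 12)30a0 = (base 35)4bj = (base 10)5304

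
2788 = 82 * 34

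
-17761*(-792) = 14066712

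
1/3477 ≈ 0.000288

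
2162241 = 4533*477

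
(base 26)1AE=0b1110110110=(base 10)950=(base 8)1666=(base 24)1FE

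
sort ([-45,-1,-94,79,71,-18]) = [-94,-45,-18,-1,71,79]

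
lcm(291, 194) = 582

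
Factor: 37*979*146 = 2^1*11^1*37^1*73^1*89^1 = 5288558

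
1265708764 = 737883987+527824777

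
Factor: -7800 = -1 * 2^3 * 3^1 * 5^2 * 13^1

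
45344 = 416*109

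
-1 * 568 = -568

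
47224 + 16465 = 63689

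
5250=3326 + 1924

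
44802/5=8960 + 2/5=8960.40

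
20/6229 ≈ 0.00321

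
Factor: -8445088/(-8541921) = 2^5 * 3^(-1) * 29^(-1) * 47^(-1) * 2089^(-1) * 263909^1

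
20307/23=882 + 21/23 ≈ 882.91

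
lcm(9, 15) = 45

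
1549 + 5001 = 6550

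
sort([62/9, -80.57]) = [-80.57, 62/9]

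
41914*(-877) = -36758578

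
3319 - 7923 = -4604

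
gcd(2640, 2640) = 2640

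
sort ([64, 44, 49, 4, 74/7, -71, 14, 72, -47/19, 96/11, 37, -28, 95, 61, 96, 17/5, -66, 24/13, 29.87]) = [-71, -66, -28, -47/19, 24/13, 17/5, 4, 96/11, 74/7, 14, 29.87, 37, 44, 49, 61, 64, 72, 95, 96]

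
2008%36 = 28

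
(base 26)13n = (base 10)777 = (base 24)189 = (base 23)1ai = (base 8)1411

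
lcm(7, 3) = 21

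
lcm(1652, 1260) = 74340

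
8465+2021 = 10486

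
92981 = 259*359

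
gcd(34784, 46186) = 2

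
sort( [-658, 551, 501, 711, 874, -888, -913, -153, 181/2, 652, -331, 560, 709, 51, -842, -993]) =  [-993, -913, -888, -842, -658, -331, -153, 51, 181/2, 501, 551, 560, 652, 709, 711, 874]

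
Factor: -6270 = -1 * 2^1 * 3^1 * 5^1 * 11^1 * 19^1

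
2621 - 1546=1075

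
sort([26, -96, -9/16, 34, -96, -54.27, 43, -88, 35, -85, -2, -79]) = [-96, -96, -88, -85, -79, -54.27, -2, -9/16, 26, 34, 35, 43]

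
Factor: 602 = 2^1 * 7^1 * 43^1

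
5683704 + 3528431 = 9212135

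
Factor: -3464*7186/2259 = -1*2^4*3^(-2)*251^(-1)*433^1*3593^1 = -24892304/2259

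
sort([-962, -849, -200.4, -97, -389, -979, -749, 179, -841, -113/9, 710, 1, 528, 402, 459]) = [-979, -962, -849, -841, -749, -389, -200.4, -97, -113/9, 1, 179, 402, 459, 528, 710]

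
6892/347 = 19 + 299/347 ≈ 19.86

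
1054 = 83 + 971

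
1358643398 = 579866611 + 778776787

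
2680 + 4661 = 7341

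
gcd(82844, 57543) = 1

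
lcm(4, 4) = 4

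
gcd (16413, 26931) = 3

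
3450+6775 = 10225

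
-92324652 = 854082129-946406781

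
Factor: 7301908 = 2^2*17^1*167^1*643^1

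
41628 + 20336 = 61964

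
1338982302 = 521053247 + 817929055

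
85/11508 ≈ 0.00739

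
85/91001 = 5/5353 ≈ 0.000934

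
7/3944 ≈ 0.00177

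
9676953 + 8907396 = 18584349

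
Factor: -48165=-1*3^1*5^1*13^2*19^1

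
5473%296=145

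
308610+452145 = 760755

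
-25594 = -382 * 67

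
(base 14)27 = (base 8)43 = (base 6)55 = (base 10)35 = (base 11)32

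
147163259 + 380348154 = 527511413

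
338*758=256204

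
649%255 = 139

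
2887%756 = 619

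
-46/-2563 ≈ 0.0179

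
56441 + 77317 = 133758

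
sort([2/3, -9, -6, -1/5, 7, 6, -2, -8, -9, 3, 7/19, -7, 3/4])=[-9, -9, -8, -7, -6, -2, -1/5, 7/19, 2/3, 3/4, 3, 6, 7]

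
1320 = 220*6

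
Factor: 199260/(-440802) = -1*2^1*5^1*41^1*907^(-1) = -410/907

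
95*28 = 2660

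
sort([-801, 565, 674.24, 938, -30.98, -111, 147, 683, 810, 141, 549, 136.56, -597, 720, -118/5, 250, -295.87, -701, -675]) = [-801, -701, -675, -597, -295.87, -111, -30.98, -118/5, 136.56, 141, 147, 250, 549, 565, 674.24, 683, 720, 810, 938]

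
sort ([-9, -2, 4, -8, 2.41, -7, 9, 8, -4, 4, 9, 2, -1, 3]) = [-9, -8, -7, -4, -2, -1, 2, 2.41, 3, 4, 4, 8, 9, 9]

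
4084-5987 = -1903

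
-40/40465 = -8/8093 ≈ -0.000989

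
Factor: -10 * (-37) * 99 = 2^1 * 3^2 * 5^1 * 11^1 * 37^1 = 36630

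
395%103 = 86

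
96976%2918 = 682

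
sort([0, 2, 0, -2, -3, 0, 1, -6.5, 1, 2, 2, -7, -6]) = [-7, -6.5, -6, -3, -2, 0, 0, 0, 1, 1, 2, 2, 2]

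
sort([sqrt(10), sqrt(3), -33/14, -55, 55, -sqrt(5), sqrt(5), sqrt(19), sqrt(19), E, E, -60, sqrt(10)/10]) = [-60, -55, -33/14, -sqrt(5), sqrt(10)/10, sqrt(3), sqrt(5), E, E, sqrt(10), sqrt(19), sqrt(19), 55]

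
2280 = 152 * 15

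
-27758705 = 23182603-50941308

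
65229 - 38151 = 27078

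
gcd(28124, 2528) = 316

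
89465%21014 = 5409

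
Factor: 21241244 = 2^2*5310311^1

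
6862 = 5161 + 1701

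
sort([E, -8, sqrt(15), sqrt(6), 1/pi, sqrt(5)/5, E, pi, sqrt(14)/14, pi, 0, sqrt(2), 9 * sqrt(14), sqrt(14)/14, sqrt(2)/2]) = [-8, 0, sqrt(14)/14, sqrt(14)/14, 1/pi, sqrt(5)/5, sqrt(2)/2, sqrt(2), sqrt(6), E, E, pi, pi, sqrt(15), 9 * sqrt(14)]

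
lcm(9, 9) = 9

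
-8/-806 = 4/403 ≈ 0.00993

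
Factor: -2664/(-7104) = 2^(-3)*3^1 = 3/8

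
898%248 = 154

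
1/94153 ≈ 0.0000106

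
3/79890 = 1/26630 ≈ 0.0000376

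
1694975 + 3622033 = 5317008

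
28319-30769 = -2450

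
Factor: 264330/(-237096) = -1*2^(-2)*3^1*5^1*11^1*37^(-1) = -165/148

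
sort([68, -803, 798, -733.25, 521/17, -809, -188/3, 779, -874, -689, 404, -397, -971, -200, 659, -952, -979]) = [-979, -971, -952, -874, -809, -803, -733.25, -689, -397, -200, -188/3, 521/17, 68, 404, 659, 779, 798]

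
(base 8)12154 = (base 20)d18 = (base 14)1c96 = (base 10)5228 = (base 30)5o8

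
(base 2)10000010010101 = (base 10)8341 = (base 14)307b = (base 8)20225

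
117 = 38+79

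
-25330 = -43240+17910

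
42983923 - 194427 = 42789496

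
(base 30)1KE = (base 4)113222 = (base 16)5EA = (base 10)1514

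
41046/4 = 10261 + 1/2 = 10261.50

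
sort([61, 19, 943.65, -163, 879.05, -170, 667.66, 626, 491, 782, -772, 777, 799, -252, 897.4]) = [-772, -252, -170, -163, 19, 61, 491, 626, 667.66, 777, 782, 799, 879.05, 897.4, 943.65]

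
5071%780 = 391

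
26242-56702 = -30460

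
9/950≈0.00947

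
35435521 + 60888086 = 96323607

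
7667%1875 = 167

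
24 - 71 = -47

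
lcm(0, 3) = 0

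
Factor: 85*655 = 5^2*17^1*131^1 = 55675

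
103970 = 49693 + 54277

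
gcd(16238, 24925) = 1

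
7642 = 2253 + 5389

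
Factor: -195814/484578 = -1 * 3^(-2) * 19^1 * 5153^1 * 26921^(-1) = -97907/242289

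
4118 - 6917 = -2799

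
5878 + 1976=7854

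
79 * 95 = 7505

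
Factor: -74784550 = -1 * 2^1 * 5^2 * 1495691^1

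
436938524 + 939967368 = 1376905892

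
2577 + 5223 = 7800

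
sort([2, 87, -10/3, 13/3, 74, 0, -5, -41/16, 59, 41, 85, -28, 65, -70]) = [-70, -28, -5, -10/3, -41/16, 0, 2, 13/3, 41, 59, 65, 74, 85, 87]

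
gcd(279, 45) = 9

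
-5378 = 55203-60581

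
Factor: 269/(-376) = -1*2^(-3)*47^(-1)*269^1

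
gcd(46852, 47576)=4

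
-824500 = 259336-1083836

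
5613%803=795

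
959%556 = 403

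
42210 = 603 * 70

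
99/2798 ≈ 0.0354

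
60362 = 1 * 60362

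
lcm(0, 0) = 0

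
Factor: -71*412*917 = -1*2^2*7^1*71^1*103^1*131^1 = -26824084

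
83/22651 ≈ 0.00366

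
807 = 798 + 9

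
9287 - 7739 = 1548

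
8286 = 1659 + 6627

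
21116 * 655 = 13830980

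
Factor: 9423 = 3^3*349^1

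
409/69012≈0.00593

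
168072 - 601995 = -433923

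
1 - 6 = -5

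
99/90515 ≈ 0.00109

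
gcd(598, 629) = 1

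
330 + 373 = 703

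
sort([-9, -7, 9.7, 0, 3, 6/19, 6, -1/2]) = [-9, -7, -1/2, 0, 6/19, 3, 6, 9.7]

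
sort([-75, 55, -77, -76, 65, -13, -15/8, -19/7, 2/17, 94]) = [-77, -76, -75, -13, -19/7, -15/8, 2/17, 55, 65, 94]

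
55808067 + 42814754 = 98622821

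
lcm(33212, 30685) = 2823020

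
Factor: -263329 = -1*11^1*37^1*647^1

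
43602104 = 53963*808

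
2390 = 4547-2157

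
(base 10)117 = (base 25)4h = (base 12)99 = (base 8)165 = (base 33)3i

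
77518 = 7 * 11074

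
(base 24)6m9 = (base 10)3993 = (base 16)f99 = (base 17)ddf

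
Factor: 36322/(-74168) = -1 * 2^(-2) * 11^1 * 13^1 * 73^(-1) = -143/292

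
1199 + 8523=9722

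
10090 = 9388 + 702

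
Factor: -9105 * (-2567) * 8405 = 3^1 * 5^2 * 17^1 * 41^2 * 151^1 * 607^1 = 196446156675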